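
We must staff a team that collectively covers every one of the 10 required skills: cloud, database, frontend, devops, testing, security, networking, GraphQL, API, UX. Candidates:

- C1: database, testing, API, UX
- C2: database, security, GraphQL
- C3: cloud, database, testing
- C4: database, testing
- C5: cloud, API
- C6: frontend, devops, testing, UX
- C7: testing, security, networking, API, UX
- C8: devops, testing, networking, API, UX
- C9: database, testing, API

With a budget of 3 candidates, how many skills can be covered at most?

Choosing C2, C3, C8 covers {cloud, database, devops, testing, security, networking, GraphQL, API, UX} — 9 skills.
No choice of 3 candidates does better; here frontend is left uncovered.

9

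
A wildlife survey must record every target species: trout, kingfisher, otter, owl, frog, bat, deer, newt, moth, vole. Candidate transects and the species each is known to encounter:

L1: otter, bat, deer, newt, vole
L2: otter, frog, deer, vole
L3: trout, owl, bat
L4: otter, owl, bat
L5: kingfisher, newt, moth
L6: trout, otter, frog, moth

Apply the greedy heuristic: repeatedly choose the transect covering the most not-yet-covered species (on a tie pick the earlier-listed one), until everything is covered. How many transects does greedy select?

4

Pick 1: L1 covers 5 new species (otter, bat, deer, newt, vole).
Pick 2: L6 covers 3 new species (trout, frog, moth).
Pick 3: L3 covers 1 new species (owl).
Pick 4: L5 covers 1 new species (kingfisher).
Greedy uses 4 transects. (The true minimum is 3.)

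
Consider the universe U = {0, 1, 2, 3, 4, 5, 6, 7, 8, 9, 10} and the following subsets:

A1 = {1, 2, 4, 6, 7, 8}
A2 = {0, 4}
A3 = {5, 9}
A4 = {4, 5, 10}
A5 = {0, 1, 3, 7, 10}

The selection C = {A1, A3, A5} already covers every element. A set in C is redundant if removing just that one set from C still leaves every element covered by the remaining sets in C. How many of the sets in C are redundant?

0

Drop A1: 2, 4, 6, 8 uncovered — not redundant.
Drop A3: 5, 9 uncovered — not redundant.
Drop A5: 0, 3, 10 uncovered — not redundant.
None of the sets in C is redundant.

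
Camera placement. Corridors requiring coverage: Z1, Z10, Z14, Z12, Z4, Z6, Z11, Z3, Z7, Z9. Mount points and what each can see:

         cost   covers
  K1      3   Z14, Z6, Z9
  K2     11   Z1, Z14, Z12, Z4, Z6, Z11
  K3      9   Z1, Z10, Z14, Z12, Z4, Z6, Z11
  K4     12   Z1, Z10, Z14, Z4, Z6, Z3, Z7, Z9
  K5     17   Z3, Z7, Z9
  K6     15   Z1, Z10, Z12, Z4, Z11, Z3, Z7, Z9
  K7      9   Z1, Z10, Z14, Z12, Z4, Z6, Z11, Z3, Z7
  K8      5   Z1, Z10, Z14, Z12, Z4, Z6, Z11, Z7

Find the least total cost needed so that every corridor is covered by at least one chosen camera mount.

12

K1, K7 cover every corridor at cost 3 + 9 = 12.
Any cover uses at least 2 camera mounts; among all covering selections none totals below 12.
Greedy by coverage-per-cost would pick K8, K1, K7 for 17 — worse than the optimum 12.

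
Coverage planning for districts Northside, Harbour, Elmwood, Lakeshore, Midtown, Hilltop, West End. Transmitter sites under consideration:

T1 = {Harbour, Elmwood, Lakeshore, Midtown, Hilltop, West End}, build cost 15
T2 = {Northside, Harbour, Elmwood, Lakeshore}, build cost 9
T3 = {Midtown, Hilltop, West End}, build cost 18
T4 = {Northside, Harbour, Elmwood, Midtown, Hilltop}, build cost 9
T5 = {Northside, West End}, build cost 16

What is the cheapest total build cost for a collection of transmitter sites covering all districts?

T1, T2 cover every district at build cost 15 + 9 = 24.
Any cover uses at least 2 transmitter sites; among all covering selections none totals below 24.

24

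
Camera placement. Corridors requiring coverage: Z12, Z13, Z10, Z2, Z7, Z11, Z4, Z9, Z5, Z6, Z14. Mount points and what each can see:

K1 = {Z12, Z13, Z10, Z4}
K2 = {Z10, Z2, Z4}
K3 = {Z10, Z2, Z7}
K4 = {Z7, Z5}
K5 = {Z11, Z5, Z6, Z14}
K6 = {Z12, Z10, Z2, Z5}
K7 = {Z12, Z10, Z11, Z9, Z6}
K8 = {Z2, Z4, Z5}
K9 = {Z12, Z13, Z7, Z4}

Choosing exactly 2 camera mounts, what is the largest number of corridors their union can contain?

8

Choosing K1, K5 covers {Z12, Z13, Z10, Z11, Z4, Z5, Z6, Z14} — 8 corridors.
No choice of 2 camera mounts does better; here Z2, Z7, Z9 are left uncovered.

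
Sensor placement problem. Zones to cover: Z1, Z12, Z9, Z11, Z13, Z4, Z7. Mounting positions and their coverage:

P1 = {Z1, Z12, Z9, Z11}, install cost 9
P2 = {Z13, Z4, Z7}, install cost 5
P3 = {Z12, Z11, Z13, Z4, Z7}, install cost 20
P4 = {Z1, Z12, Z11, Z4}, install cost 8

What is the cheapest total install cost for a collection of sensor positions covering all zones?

14

P1, P2 cover every zone at install cost 9 + 5 = 14.
Any cover uses at least 2 sensor positions; among all covering selections none totals below 14.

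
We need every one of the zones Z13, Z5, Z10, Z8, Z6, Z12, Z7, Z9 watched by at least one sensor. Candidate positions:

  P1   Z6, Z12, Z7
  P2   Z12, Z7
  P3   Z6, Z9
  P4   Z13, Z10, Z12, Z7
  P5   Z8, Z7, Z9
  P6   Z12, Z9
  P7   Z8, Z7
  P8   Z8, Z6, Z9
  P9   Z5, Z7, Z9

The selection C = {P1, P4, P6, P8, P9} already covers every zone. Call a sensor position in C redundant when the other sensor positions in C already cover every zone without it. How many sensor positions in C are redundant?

2

Drop P1: the rest still cover every zone — redundant.
Drop P4: Z13, Z10 uncovered — not redundant.
Drop P6: the rest still cover every zone — redundant.
Drop P8: Z8 uncovered — not redundant.
Drop P9: Z5 uncovered — not redundant.
2 redundant: P1, P6.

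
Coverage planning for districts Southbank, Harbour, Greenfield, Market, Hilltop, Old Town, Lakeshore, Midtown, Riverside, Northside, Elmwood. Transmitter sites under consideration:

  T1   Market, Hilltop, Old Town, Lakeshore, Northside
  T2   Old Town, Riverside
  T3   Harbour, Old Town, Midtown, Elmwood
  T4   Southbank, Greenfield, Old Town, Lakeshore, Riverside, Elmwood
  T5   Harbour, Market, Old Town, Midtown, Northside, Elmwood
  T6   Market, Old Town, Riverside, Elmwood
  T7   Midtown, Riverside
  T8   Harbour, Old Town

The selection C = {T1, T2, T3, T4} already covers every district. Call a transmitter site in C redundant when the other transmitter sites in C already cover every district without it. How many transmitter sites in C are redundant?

Drop T1: Market, Hilltop, Northside uncovered — not redundant.
Drop T2: the rest still cover every district — redundant.
Drop T3: Harbour, Midtown uncovered — not redundant.
Drop T4: Southbank, Greenfield uncovered — not redundant.
1 redundant: T2.

1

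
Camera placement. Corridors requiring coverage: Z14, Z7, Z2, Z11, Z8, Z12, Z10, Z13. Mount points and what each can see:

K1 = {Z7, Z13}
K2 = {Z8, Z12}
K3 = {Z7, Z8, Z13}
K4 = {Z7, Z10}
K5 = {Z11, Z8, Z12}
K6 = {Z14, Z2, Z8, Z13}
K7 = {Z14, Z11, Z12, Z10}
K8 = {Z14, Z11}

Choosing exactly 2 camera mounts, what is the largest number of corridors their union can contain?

7

Choosing K3, K7 covers {Z14, Z7, Z11, Z8, Z12, Z10, Z13} — 7 corridors.
No choice of 2 camera mounts does better; here Z2 is left uncovered.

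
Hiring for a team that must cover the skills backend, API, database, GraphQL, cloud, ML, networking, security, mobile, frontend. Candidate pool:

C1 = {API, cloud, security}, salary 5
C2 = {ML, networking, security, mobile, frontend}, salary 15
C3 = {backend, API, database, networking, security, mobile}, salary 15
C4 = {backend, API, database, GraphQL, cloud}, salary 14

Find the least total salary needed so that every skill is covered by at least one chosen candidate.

C2, C4 cover every skill at salary 15 + 14 = 29.
Any cover uses at least 2 candidates; among all covering selections none totals below 29.

29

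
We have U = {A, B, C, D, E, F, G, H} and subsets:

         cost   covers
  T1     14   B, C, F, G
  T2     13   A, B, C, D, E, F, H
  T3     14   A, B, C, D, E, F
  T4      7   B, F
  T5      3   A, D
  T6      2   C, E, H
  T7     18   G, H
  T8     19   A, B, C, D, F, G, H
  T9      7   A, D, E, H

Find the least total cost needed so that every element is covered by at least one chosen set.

19

T1, T5, T6 cover every element at cost 14 + 3 + 2 = 19.
Any cover uses at least 2 sets; among all covering selections none totals below 19.
Greedy by coverage-per-cost would pick T6, T5, T4, T1 for 26 — worse than the optimum 19.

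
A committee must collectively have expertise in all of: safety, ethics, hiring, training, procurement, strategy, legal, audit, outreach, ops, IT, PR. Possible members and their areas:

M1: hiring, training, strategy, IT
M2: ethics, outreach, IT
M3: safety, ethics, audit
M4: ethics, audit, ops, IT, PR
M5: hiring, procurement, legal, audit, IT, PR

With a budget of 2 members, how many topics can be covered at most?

Choosing M1, M4 covers {ethics, hiring, training, strategy, audit, ops, IT, PR} — 8 topics.
No choice of 2 members does better; here safety, procurement, legal, outreach are left uncovered.

8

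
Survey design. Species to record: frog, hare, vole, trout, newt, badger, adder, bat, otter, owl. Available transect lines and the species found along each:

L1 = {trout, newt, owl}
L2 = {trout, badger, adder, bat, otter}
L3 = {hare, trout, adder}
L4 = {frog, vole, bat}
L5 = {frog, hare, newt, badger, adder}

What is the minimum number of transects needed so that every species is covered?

4

L1, L2, L3, L4 together cover {frog, hare, vole, trout, newt, badger, adder, bat, otter, owl} — every species.
No 3 of the 5 transects cover everything (all 10 triples fall short), so 4 is minimum.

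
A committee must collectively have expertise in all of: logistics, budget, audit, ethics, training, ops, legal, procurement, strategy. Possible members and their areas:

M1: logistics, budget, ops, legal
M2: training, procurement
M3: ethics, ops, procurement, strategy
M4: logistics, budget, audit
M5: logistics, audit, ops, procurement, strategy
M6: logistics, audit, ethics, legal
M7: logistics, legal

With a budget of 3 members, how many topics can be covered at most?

Choosing M1, M2, M3 covers {logistics, budget, ethics, training, ops, legal, procurement, strategy} — 8 topics.
No choice of 3 members does better; here audit is left uncovered.

8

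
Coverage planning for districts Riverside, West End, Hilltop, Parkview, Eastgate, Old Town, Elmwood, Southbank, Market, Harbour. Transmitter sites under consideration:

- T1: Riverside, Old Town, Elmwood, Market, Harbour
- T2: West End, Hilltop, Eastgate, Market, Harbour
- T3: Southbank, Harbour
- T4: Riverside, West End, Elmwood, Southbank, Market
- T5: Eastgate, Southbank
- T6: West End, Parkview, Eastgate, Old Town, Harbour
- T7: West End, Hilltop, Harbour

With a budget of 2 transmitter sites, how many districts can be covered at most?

9

Choosing T4, T6 covers {Riverside, West End, Parkview, Eastgate, Old Town, Elmwood, Southbank, Market, Harbour} — 9 districts.
No choice of 2 transmitter sites does better; here Hilltop is left uncovered.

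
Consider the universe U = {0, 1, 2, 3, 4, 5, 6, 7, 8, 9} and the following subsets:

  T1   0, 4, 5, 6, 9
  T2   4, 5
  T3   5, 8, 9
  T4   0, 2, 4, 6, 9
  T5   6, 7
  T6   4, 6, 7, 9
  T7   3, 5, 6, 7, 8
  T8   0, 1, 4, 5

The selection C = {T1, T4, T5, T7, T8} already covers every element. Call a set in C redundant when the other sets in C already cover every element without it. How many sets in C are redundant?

Drop T1: the rest still cover every element — redundant.
Drop T4: 2 uncovered — not redundant.
Drop T5: the rest still cover every element — redundant.
Drop T7: 3, 8 uncovered — not redundant.
Drop T8: 1 uncovered — not redundant.
2 redundant: T1, T5.

2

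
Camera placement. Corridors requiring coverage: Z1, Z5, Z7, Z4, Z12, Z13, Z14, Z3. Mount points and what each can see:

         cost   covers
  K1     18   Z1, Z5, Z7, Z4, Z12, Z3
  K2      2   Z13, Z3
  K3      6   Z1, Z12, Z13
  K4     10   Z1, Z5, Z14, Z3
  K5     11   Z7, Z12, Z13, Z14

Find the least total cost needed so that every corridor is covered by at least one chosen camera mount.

K1, K5 cover every corridor at cost 18 + 11 = 29.
Any cover uses at least 2 camera mounts; among all covering selections none totals below 29.
Greedy by coverage-per-cost would pick K2, K3, K4, K1 for 36 — worse than the optimum 29.

29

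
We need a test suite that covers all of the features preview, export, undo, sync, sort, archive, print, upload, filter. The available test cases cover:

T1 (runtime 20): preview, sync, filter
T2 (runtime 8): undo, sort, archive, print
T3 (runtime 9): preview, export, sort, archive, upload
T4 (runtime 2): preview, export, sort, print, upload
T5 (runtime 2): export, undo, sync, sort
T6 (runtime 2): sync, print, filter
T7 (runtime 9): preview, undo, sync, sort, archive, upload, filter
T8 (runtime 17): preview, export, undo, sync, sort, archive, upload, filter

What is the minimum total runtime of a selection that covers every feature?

11

T4, T7 cover every feature at runtime 2 + 9 = 11.
Any cover uses at least 2 test cases; among all covering selections none totals below 11.
Greedy by coverage-per-runtime would pick T4, T5, T6, T2 for 14 — worse than the optimum 11.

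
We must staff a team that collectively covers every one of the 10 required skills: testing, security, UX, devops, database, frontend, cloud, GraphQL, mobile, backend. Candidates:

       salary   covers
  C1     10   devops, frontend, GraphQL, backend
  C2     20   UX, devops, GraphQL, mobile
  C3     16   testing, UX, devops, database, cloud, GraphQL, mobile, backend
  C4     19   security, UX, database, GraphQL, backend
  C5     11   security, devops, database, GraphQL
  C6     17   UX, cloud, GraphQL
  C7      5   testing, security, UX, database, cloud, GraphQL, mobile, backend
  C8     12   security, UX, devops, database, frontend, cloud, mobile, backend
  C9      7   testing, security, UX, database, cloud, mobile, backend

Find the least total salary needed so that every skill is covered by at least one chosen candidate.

C1, C7 cover every skill at salary 10 + 5 = 15.
Any cover uses at least 2 candidates; among all covering selections none totals below 15.

15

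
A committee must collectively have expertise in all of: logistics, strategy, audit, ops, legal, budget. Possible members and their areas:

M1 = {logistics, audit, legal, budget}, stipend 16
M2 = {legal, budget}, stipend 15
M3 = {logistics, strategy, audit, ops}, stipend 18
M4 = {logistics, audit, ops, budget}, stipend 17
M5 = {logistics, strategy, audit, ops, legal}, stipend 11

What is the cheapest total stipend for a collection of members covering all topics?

26

M2, M5 cover every topic at stipend 15 + 11 = 26.
Any cover uses at least 2 members; among all covering selections none totals below 26.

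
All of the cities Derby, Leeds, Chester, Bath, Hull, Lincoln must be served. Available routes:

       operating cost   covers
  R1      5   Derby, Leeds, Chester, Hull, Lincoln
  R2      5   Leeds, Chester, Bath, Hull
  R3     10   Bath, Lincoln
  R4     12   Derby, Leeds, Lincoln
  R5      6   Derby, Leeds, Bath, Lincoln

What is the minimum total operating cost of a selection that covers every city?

R1, R2 cover every city at operating cost 5 + 5 = 10.
Any cover uses at least 2 routes; among all covering selections none totals below 10.

10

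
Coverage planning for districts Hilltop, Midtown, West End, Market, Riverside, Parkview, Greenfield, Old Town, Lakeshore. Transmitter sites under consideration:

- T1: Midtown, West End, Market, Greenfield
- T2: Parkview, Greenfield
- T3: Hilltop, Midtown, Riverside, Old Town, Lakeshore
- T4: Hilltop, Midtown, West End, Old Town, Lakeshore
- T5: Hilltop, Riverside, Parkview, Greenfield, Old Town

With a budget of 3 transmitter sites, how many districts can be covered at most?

9

Choosing T1, T2, T3 covers {Hilltop, Midtown, West End, Market, Riverside, Parkview, Greenfield, Old Town, Lakeshore} — 9 districts.
That is all 9 districts.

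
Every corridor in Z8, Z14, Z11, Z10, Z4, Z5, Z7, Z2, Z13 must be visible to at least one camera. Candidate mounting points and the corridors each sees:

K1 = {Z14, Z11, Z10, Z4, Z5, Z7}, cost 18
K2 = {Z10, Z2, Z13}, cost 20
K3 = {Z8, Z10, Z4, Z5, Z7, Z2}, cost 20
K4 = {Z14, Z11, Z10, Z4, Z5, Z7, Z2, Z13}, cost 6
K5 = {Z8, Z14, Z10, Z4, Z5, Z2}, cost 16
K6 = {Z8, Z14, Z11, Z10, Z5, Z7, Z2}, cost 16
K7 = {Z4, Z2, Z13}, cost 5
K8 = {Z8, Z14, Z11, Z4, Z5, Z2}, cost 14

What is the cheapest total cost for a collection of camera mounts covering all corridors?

K4, K8 cover every corridor at cost 6 + 14 = 20.
Any cover uses at least 2 camera mounts; among all covering selections none totals below 20.

20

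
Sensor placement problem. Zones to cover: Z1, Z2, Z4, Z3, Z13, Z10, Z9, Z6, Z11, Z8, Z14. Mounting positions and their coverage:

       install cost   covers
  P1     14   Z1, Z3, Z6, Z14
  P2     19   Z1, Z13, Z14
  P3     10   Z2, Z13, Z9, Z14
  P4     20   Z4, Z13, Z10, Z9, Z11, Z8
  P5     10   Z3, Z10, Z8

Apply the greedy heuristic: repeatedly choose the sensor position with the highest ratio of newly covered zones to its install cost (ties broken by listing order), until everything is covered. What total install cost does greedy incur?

Pick 1: P3 adds 4 new (Z2, Z13, Z9, Z14) at install cost 10 (ratio 4/10).
Pick 2: P5 adds 3 new (Z3, Z10, Z8) at install cost 10 (ratio 3/10).
Pick 3: P1 adds 2 new (Z1, Z6) at install cost 14 (ratio 2/14).
Pick 4: P4 adds 2 new (Z4, Z11) at install cost 20 (ratio 2/20).
Greedy total install cost: 10 + 10 + 14 + 20 = 54. (The true optimum is 44, so greedy overshoots here.)

54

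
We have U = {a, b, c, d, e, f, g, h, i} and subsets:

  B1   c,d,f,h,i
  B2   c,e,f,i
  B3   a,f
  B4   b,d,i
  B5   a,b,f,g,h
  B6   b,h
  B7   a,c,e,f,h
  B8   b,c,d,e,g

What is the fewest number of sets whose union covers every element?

3

B1, B2, B5 together cover {a, b, c, d, e, f, g, h, i} — every element.
No 2 of the 8 sets cover everything (all 28 pairs fall short), so 3 is minimum.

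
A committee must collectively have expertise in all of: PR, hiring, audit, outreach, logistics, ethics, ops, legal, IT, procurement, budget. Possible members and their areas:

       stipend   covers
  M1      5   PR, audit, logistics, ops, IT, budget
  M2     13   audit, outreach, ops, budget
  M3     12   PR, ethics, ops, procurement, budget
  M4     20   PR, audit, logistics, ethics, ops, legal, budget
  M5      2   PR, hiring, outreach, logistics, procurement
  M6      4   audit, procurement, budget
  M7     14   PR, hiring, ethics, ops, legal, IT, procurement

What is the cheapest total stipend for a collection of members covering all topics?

20

M5, M6, M7 cover every topic at stipend 2 + 4 + 14 = 20.
Any cover uses at least 3 members; among all covering selections none totals below 20.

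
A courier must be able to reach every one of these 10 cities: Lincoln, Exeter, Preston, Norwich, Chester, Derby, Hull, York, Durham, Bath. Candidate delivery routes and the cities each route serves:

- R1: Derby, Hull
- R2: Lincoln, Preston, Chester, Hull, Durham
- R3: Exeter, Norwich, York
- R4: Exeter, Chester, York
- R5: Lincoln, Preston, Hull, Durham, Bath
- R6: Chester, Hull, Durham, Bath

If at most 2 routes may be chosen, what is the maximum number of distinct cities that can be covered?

Choosing R2, R3 covers {Lincoln, Exeter, Preston, Norwich, Chester, Hull, York, Durham} — 8 cities.
No choice of 2 routes does better; here Derby, Bath are left uncovered.

8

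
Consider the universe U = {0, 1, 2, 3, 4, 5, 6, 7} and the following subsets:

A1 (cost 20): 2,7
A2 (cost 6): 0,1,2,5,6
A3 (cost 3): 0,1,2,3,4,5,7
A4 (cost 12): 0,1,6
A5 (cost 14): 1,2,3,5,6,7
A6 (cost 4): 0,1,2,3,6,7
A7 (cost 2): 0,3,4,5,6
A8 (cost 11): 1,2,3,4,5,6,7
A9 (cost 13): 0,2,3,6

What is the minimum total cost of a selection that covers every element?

5

A3, A7 cover every element at cost 3 + 2 = 5.
Any cover uses at least 2 sets; among all covering selections none totals below 5.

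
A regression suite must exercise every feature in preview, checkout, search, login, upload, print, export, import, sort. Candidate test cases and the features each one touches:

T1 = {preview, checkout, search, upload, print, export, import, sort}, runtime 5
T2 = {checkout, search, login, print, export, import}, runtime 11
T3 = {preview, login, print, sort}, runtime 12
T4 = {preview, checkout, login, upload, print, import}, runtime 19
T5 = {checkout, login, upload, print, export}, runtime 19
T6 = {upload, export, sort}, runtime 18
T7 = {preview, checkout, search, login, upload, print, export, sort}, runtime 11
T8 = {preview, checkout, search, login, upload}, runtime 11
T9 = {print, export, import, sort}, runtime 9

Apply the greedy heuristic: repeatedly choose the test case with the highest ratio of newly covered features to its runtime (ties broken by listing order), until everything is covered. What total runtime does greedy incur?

16

Pick 1: T1 adds 8 new (preview, checkout, search, upload, print, export, import, sort) at runtime 5 (ratio 8/5).
Pick 2: T2 adds 1 new (login) at runtime 11 (ratio 1/11).
Greedy total runtime: 5 + 11 = 16.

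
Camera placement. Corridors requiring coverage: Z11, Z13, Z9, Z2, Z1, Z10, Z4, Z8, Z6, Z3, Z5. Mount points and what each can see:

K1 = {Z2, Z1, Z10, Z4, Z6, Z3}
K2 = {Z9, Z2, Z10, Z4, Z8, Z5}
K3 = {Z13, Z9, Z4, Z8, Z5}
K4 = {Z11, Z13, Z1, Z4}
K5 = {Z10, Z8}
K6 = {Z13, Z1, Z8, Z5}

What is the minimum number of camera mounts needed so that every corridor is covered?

3

K1, K2, K4 together cover {Z11, Z13, Z9, Z2, Z1, Z10, Z4, Z8, Z6, Z3, Z5} — every corridor.
No 2 of the 6 camera mounts cover everything (all 15 pairs fall short), so 3 is minimum.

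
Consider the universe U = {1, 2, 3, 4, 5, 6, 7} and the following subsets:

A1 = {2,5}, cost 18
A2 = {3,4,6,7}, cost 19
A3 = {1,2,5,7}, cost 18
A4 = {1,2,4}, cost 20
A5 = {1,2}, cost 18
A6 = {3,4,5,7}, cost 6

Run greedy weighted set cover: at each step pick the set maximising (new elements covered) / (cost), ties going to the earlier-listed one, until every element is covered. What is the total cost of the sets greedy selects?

43

Pick 1: A6 adds 4 new (3, 4, 5, 7) at cost 6 (ratio 4/6).
Pick 2: A3 adds 2 new (1, 2) at cost 18 (ratio 2/18).
Pick 3: A2 adds 1 new (6) at cost 19 (ratio 1/19).
Greedy total cost: 6 + 18 + 19 = 43. (The true optimum is 37, so greedy overshoots here.)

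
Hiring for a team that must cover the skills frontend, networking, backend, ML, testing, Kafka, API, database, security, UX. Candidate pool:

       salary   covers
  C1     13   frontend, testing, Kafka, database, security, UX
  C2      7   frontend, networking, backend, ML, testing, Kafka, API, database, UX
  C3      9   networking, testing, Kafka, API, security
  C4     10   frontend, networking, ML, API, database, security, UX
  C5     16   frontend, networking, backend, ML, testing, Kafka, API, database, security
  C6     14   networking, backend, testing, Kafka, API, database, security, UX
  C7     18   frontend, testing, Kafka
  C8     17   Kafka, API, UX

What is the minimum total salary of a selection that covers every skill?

16

C2, C3 cover every skill at salary 7 + 9 = 16.
Any cover uses at least 2 candidates; among all covering selections none totals below 16.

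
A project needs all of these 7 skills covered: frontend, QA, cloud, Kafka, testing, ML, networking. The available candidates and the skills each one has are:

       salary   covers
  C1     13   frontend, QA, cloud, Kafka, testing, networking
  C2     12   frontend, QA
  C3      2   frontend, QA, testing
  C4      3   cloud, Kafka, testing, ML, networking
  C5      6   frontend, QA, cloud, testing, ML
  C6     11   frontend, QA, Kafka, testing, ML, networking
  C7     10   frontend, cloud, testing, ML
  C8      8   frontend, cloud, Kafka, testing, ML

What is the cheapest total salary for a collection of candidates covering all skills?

C3, C4 cover every skill at salary 2 + 3 = 5.
Any cover uses at least 2 candidates; among all covering selections none totals below 5.

5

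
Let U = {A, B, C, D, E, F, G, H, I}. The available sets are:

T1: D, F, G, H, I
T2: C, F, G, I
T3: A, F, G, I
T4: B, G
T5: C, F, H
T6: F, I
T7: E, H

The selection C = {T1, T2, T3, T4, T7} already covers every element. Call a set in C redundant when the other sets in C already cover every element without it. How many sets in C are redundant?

0

Drop T1: D uncovered — not redundant.
Drop T2: C uncovered — not redundant.
Drop T3: A uncovered — not redundant.
Drop T4: B uncovered — not redundant.
Drop T7: E uncovered — not redundant.
None of the sets in C is redundant.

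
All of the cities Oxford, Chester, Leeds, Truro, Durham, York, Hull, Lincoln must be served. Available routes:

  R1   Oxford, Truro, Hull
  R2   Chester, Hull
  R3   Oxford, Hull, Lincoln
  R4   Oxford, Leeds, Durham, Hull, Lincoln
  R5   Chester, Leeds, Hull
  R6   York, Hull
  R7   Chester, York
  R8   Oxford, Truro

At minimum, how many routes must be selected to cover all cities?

R1, R4, R7 together cover {Oxford, Chester, Leeds, Truro, Durham, York, Hull, Lincoln} — every city.
No 2 of the 8 routes cover everything (all 28 pairs fall short), so 3 is minimum.

3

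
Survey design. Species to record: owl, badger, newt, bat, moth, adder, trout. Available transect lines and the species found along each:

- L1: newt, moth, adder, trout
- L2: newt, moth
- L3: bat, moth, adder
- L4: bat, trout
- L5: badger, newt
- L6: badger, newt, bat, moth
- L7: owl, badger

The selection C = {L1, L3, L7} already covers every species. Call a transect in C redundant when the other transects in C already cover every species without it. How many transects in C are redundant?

0

Drop L1: newt, trout uncovered — not redundant.
Drop L3: bat uncovered — not redundant.
Drop L7: owl, badger uncovered — not redundant.
None of the transects in C is redundant.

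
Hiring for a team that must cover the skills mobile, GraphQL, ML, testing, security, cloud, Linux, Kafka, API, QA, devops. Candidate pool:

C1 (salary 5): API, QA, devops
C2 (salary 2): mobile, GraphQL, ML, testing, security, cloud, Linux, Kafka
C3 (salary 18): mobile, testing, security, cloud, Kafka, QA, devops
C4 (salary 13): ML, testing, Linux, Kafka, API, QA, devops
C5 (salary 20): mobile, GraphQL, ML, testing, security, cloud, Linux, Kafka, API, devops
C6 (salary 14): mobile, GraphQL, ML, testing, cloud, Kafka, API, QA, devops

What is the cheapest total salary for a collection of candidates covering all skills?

7

C1, C2 cover every skill at salary 5 + 2 = 7.
Any cover uses at least 2 candidates; among all covering selections none totals below 7.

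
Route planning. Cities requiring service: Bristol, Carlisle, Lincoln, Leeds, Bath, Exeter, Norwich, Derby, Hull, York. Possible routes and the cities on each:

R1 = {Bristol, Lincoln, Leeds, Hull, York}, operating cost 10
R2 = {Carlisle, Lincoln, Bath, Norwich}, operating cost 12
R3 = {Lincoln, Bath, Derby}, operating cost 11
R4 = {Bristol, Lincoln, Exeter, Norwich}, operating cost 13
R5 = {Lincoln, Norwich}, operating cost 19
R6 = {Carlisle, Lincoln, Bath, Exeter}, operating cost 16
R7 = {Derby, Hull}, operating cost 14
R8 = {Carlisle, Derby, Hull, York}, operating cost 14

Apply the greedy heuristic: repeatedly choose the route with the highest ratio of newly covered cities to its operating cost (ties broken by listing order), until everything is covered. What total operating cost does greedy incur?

Pick 1: R1 adds 5 new (Bristol, Lincoln, Leeds, Hull, York) at operating cost 10 (ratio 5/10).
Pick 2: R2 adds 3 new (Carlisle, Bath, Norwich) at operating cost 12 (ratio 3/12).
Pick 3: R3 adds 1 new (Derby) at operating cost 11 (ratio 1/11).
Pick 4: R4 adds 1 new (Exeter) at operating cost 13 (ratio 1/13).
Greedy total operating cost: 10 + 12 + 11 + 13 = 46.

46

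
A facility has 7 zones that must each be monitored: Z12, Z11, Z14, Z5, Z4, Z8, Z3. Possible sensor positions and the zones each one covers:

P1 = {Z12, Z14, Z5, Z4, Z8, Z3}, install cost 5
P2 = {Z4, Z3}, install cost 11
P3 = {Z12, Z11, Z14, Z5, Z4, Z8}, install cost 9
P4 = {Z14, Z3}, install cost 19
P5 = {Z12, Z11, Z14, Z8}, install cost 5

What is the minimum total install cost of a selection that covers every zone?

P1, P5 cover every zone at install cost 5 + 5 = 10.
Any cover uses at least 2 sensor positions; among all covering selections none totals below 10.

10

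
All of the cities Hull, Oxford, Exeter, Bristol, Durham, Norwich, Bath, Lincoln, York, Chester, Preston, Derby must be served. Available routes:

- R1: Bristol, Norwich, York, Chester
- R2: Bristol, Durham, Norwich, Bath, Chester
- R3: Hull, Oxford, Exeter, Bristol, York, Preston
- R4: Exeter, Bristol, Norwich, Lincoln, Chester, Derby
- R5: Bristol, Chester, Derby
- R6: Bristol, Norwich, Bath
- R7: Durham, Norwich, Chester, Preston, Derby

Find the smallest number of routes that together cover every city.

3

R2, R3, R4 together cover {Hull, Oxford, Exeter, Bristol, Durham, Norwich, Bath, Lincoln, York, Chester, Preston, Derby} — every city.
No 2 of the 7 routes cover everything (all 21 pairs fall short), so 3 is minimum.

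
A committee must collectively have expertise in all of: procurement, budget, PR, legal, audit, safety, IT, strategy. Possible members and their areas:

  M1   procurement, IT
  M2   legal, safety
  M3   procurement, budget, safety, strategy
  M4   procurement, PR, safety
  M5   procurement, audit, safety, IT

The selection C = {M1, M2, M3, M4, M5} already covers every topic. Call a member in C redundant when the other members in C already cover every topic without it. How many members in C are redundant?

Drop M1: the rest still cover every topic — redundant.
Drop M2: legal uncovered — not redundant.
Drop M3: budget, strategy uncovered — not redundant.
Drop M4: PR uncovered — not redundant.
Drop M5: audit uncovered — not redundant.
1 redundant: M1.

1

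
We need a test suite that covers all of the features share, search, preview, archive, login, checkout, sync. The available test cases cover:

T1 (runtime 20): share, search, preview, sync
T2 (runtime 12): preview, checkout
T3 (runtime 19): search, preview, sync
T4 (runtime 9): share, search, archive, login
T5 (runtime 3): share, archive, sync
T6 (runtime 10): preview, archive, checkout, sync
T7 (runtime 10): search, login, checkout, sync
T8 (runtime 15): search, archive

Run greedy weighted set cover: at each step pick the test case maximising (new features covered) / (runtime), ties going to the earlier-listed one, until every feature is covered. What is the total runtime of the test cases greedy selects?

23

Pick 1: T5 adds 3 new (share, archive, sync) at runtime 3 (ratio 3/3).
Pick 2: T7 adds 3 new (search, login, checkout) at runtime 10 (ratio 3/10).
Pick 3: T6 adds 1 new (preview) at runtime 10 (ratio 1/10).
Greedy total runtime: 3 + 10 + 10 = 23. (The true optimum is 19, so greedy overshoots here.)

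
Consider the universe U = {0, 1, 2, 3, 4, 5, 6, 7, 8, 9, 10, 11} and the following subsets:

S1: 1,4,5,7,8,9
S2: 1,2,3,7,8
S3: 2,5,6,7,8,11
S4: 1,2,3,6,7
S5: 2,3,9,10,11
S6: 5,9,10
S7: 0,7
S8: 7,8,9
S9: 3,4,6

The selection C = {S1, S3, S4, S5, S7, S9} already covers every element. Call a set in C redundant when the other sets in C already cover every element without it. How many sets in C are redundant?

4

Drop S1: the rest still cover every element — redundant.
Drop S3: the rest still cover every element — redundant.
Drop S4: the rest still cover every element — redundant.
Drop S5: 10 uncovered — not redundant.
Drop S7: 0 uncovered — not redundant.
Drop S9: the rest still cover every element — redundant.
4 redundant: S1, S3, S4, S9.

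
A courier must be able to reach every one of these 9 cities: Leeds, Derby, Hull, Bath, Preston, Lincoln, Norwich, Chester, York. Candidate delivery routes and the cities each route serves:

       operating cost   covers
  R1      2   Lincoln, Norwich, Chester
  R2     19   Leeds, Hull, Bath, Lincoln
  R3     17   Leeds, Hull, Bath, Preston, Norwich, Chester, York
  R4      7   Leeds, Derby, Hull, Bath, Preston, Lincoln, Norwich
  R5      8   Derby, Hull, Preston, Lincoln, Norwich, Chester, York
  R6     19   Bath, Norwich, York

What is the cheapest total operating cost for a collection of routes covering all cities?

R4, R5 cover every city at operating cost 7 + 8 = 15.
Any cover uses at least 2 routes; among all covering selections none totals below 15.
Greedy by coverage-per-operating cost would pick R1, R4, R5 for 17 — worse than the optimum 15.

15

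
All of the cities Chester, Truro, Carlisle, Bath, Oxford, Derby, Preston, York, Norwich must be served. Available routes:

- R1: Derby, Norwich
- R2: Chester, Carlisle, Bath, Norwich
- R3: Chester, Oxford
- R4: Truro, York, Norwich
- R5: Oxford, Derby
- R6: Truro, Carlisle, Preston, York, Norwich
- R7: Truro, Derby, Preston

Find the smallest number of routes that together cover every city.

3

R2, R5, R6 together cover {Chester, Truro, Carlisle, Bath, Oxford, Derby, Preston, York, Norwich} — every city.
No 2 of the 7 routes cover everything (all 21 pairs fall short), so 3 is minimum.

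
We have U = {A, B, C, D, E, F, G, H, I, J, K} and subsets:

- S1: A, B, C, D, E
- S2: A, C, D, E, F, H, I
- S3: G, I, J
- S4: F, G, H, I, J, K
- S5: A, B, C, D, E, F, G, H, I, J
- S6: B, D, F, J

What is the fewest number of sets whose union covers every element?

S1, S4 together cover {A, B, C, D, E, F, G, H, I, J, K} — every element.
No single set contains all 11 elements, so 2 is optimal.

2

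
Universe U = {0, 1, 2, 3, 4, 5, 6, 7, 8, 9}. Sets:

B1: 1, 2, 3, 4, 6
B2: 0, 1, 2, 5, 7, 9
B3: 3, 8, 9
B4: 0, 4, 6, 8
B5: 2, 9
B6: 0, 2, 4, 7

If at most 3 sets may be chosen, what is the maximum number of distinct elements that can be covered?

Choosing B1, B2, B3 covers {0, 1, 2, 3, 4, 5, 6, 7, 8, 9} — 10 elements.
That is all 10 elements.

10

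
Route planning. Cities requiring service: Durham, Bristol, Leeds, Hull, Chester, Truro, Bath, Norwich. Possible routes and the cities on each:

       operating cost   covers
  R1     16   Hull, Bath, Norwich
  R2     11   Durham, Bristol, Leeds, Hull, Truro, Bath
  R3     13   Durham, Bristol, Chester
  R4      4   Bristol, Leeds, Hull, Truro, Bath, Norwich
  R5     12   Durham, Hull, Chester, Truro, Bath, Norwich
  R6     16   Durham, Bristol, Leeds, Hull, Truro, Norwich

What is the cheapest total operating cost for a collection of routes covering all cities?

R4, R5 cover every city at operating cost 4 + 12 = 16.
Any cover uses at least 2 routes; among all covering selections none totals below 16.

16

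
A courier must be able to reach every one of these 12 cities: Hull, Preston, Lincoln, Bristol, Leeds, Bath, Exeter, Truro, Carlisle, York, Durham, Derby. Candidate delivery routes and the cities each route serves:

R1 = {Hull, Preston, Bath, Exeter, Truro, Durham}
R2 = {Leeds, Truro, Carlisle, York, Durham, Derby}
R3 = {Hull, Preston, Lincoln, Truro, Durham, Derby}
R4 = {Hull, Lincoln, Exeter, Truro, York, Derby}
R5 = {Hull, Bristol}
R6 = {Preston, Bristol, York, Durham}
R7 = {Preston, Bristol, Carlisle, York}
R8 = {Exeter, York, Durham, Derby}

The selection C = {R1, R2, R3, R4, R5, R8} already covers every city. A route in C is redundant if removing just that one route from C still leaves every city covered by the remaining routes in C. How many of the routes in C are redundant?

Drop R1: Bath uncovered — not redundant.
Drop R2: Leeds, Carlisle uncovered — not redundant.
Drop R3: the rest still cover every city — redundant.
Drop R4: the rest still cover every city — redundant.
Drop R5: Bristol uncovered — not redundant.
Drop R8: the rest still cover every city — redundant.
3 redundant: R3, R4, R8.

3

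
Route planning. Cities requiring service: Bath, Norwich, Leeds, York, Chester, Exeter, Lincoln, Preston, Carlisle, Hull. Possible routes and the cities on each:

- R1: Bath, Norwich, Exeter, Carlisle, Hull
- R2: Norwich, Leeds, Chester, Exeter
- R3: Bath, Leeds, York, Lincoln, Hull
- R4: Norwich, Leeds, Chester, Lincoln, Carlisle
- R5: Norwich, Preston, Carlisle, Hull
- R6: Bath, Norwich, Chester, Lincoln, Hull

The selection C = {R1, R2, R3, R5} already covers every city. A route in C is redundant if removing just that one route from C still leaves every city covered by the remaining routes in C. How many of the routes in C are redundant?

1

Drop R1: the rest still cover every city — redundant.
Drop R2: Chester uncovered — not redundant.
Drop R3: York, Lincoln uncovered — not redundant.
Drop R5: Preston uncovered — not redundant.
1 redundant: R1.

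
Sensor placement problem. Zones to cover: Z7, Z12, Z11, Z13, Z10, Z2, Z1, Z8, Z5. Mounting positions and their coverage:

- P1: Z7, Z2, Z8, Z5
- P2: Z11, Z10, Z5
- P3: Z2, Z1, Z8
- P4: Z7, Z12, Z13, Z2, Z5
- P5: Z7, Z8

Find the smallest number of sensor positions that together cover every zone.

3

P2, P3, P4 together cover {Z7, Z12, Z11, Z13, Z10, Z2, Z1, Z8, Z5} — every zone.
No 2 of the 5 sensor positions cover everything (all 10 pairs fall short), so 3 is minimum.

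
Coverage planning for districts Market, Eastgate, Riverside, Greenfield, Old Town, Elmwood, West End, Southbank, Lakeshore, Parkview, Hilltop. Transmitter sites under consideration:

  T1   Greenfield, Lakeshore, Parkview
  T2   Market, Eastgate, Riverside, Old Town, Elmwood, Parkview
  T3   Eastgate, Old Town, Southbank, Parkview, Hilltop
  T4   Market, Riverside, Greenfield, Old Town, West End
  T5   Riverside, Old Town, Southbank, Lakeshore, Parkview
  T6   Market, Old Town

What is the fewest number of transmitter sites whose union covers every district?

4

T1, T2, T3, T4 together cover {Market, Eastgate, Riverside, Greenfield, Old Town, Elmwood, West End, Southbank, Lakeshore, Parkview, Hilltop} — every district.
No 3 of the 6 transmitter sites cover everything (all 20 triples fall short), so 4 is minimum.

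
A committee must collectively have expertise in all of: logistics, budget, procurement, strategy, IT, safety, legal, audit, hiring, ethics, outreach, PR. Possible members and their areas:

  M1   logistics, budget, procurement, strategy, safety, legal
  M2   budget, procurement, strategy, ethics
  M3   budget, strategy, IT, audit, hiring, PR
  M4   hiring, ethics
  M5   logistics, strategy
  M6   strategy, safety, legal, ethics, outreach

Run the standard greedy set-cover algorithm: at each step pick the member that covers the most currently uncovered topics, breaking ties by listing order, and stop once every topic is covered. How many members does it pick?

Pick 1: M1 covers 6 new topics (logistics, budget, procurement, strategy, safety, legal).
Pick 2: M3 covers 4 new topics (IT, audit, hiring, PR).
Pick 3: M6 covers 2 new topics (ethics, outreach).
Greedy uses 3 members.

3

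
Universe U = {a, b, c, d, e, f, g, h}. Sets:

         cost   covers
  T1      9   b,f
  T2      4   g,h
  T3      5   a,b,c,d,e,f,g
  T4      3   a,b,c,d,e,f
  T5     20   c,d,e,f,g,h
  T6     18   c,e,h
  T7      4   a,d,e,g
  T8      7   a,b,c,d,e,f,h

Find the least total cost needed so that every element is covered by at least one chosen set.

7

T2, T4 cover every element at cost 4 + 3 = 7.
Any cover uses at least 2 sets; among all covering selections none totals below 7.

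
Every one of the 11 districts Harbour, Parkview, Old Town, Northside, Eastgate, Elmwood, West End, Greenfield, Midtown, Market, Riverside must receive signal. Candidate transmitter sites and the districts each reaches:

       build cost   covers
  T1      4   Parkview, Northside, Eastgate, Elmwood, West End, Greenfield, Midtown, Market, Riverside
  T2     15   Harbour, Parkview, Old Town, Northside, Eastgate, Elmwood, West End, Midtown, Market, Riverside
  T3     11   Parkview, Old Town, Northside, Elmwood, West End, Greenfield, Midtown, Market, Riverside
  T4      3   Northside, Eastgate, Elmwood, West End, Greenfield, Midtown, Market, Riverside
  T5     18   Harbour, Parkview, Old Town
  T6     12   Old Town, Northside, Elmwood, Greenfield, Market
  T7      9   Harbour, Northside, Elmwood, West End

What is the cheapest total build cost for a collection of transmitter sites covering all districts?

T2, T4 cover every district at build cost 15 + 3 = 18.
Any cover uses at least 2 transmitter sites; among all covering selections none totals below 18.
Greedy by coverage-per-build cost would pick T4, T1, T2 for 22 — worse than the optimum 18.

18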